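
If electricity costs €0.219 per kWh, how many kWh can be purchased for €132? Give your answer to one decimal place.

€132 / €0.219 per kWh = 602.7 kWh

602.7 kWh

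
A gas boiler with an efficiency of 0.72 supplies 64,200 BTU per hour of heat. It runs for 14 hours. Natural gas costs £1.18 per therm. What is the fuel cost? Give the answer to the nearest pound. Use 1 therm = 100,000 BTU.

Heat delivered = 64,200 BTU/h × 14 h = 898,800 BTU
Gas input = 898,800 / 0.72 = 1,248,333 BTU
= 1,248,333 / 100,000 = 12.48 therm
Cost = 12.48 × £1.18/therm = £14.73 ≈ £15

£15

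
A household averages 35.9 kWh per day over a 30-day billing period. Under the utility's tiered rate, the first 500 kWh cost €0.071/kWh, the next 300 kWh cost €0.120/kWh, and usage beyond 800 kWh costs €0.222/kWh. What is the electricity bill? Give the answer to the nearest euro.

€133

Usage = 35.9 kWh/day × 30 days = 1077 kWh
First 500 kWh × €0.071 = €35.50
Next 300 kWh × €0.120 = €36.00
Remaining 277 kWh × €0.222 = €61.49
Total = €132.99 ≈ €133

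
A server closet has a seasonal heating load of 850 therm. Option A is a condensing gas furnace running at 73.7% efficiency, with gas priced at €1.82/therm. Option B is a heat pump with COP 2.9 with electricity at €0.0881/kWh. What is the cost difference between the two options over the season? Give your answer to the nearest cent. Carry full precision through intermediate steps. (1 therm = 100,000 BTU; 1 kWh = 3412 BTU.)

€1342.24

Heat load = 850 therm × 100,000 = 85,000,000 BTU
Gas: input = 85,000,000 / 0.737 = 115,332,429 BTU = 1,153 therm → 1,153 × €1.82 = €2,099.05
Heat pump: 85,000,000 BTU / 3412 = 24,910 kWh heat; / 2.9 = 8,590 kWh in → × €0.0881 = €756.81
Difference = |€2,099.05 − €756.81| = €1,342.24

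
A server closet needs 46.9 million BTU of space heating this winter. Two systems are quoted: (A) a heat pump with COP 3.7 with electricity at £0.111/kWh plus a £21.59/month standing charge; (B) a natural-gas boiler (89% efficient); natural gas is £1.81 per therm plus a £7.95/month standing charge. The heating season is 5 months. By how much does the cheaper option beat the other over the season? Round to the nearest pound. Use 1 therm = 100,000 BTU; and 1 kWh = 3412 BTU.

Heat load = 46.9 × 10⁶ BTU = 46,900,000 BTU
Gas: input = 46,900,000 / 0.89 = 52,696,629 BTU = 527 therm → 527 × £1.81 = £953.81; + 5 × £7.95 standing = £993.56
Heat pump: 46,900,000 BTU / 3412 = 13,750 kWh heat; / 3.7 = 3,715 kWh in → × £0.111 = £412.37; + 5 × £21.59 standing = £520.32
Difference = |£993.56 − £520.32| = £473.24 ≈ £473

£473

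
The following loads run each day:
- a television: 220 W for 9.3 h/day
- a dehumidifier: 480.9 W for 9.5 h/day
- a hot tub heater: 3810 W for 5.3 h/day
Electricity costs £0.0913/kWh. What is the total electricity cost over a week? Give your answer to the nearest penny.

television: 220 W × 9.3 h × 7 d = 14,322 Wh = 14.32 kWh
dehumidifier: 480.9 W × 9.5 h × 7 d = 31,980 Wh = 31.98 kWh
hot tub heater: 3810 W × 5.3 h × 7 d = 141,351 Wh = 141.4 kWh
Total energy = 14.32 + 31.98 + 141.4 = 187.7 kWh
Cost = 187.7 kWh × £0.0913 = £17.13

£17.13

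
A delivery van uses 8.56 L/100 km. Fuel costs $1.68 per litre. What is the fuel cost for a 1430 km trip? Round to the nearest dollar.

$206

Fuel = 8.56 L/100 km × 1430 km / 100 = 122.4 L
Cost = 122.4 L × $1.68/L = $205.65 ≈ $206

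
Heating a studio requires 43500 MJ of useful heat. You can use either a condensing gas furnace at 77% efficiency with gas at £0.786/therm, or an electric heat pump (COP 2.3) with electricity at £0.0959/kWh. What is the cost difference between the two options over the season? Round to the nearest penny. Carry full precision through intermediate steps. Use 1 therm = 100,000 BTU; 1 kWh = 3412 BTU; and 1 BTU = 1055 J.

£82.98

Heat load = 43500 MJ = 43,500,000,000 J / 1055 = 41,232,227 BTU
Gas: input = 41,232,227 / 0.77 = 53,548,347 BTU = 535.5 therm → 535.5 × £0.786 = £420.89
Heat pump: 41,232,227 BTU / 3412 = 12,080 kWh heat; / 2.3 = 5,254 kWh in → × £0.0959 = £503.87
Difference = |£420.89 − £503.87| = £82.98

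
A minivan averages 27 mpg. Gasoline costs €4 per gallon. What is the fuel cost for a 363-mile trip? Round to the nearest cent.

Fuel = 363 mi / 27 mpg = 13.44 gal
Cost = 13.44 gal × €4/gal = €53.78

€53.78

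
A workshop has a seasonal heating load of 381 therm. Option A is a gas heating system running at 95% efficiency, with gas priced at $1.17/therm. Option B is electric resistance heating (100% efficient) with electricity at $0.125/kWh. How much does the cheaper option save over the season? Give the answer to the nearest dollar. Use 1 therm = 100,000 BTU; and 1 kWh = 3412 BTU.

$927

Heat load = 381 therm × 100,000 = 38,100,000 BTU
Gas: input = 38,100,000 / 0.95 = 40,105,263 BTU = 401.1 therm → 401.1 × $1.17 = $469.23
Electric: 38,100,000 BTU / 3412 = 11,170 kWh → × $0.125 = $1,395.81
Difference = |$469.23 − $1,395.81| = $926.58 ≈ $927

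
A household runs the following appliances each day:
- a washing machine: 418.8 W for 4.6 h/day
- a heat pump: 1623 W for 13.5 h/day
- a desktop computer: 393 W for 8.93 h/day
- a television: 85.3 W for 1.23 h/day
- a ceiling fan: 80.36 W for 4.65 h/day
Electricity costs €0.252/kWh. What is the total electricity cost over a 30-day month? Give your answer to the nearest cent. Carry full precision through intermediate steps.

€210.36

washing machine: 418.8 W × 4.6 h × 30 d = 57,794 Wh = 57.79 kWh
heat pump: 1623 W × 13.5 h × 30 d = 657,315 Wh = 657.3 kWh
desktop computer: 393 W × 8.93 h × 30 d = 105,285 Wh = 105.3 kWh
television: 85.3 W × 1.23 h × 30 d = 3,148 Wh = 3.148 kWh
ceiling fan: 80.36 W × 4.65 h × 30 d = 11,210 Wh = 11.21 kWh
Total energy = 57.79 + 657.3 + 105.3 + 3.148 + 11.21 = 834.8 kWh
Cost = 834.8 kWh × €0.252 = €210.36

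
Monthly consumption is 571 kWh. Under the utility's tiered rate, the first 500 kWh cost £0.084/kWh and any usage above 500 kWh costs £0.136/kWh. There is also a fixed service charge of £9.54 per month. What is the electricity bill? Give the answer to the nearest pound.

£61

First 500 kWh × £0.084 = £42.00
Remaining 71 kWh × £0.136 = £9.66
Energy charge = £51.66; + service £9.54 = £61.20 ≈ £61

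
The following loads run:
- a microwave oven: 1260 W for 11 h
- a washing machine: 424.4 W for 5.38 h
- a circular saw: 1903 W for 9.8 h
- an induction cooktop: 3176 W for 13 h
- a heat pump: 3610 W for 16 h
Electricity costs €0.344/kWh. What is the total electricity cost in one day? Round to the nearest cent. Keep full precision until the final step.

€46.04

microwave oven: 1260 W × 11 h = 13,860 Wh = 13.86 kWh
washing machine: 424.4 W × 5.38 h = 2,283 Wh = 2.283 kWh
circular saw: 1903 W × 9.8 h = 18,649 Wh = 18.65 kWh
induction cooktop: 3176 W × 13 h = 41,288 Wh = 41.29 kWh
heat pump: 3610 W × 16 h = 57,760 Wh = 57.76 kWh
Total energy = 13.86 + 2.283 + 18.65 + 41.29 + 57.76 = 133.8 kWh
Cost = 133.8 kWh × €0.344 = €46.04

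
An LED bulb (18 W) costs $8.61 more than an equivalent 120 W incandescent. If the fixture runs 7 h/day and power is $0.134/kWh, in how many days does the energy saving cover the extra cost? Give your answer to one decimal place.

Power saved = 120 − 18 = 102 W
Daily energy saved = 102 W × 7 h = 714 Wh = 0.714 kWh
Daily savings = 0.714 × $0.134 = $0.0957
Payback = $8.61 / $0.0957 per day = 89.99 days

90.0 days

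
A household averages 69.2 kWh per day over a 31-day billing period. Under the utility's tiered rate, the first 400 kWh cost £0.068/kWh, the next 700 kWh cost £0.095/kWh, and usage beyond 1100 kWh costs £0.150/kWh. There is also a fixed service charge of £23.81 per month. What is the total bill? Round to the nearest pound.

Usage = 69.2 kWh/day × 31 days = 2145.2 kWh
First 400 kWh × £0.068 = £27.20
Next 700 kWh × £0.095 = £66.50
Remaining 1045.2 kWh × £0.150 = £156.78
Energy charge = £250.48; + service £23.81 = £274.29 ≈ £274

£274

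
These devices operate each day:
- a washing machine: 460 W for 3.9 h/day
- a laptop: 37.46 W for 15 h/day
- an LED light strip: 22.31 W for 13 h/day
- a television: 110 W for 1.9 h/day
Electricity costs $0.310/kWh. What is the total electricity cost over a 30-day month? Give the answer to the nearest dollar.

$27

washing machine: 460 W × 3.9 h × 30 d = 53,820 Wh = 53.82 kWh
laptop: 37.46 W × 15 h × 30 d = 16,857 Wh = 16.86 kWh
LED light strip: 22.31 W × 13 h × 30 d = 8,701 Wh = 8.701 kWh
television: 110 W × 1.9 h × 30 d = 6,270 Wh = 6.27 kWh
Total energy = 53.82 + 16.86 + 8.701 + 6.27 = 85.65 kWh
Cost = 85.65 kWh × $0.310 = $26.55 ≈ $27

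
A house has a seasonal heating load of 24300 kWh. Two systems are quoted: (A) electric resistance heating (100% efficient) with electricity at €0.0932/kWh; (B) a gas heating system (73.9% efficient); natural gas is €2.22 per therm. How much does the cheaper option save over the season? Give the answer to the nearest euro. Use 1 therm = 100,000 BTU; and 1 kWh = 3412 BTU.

€226

Heat load = 24300 kWh × 3412 = 82,911,600 BTU
Gas: input = 82,911,600 / 0.739 = 112,194,317 BTU = 1,122 therm → 1,122 × €2.22 = €2,490.71
Electric: 82,911,600 BTU / 3412 = 24,300 kWh → × €0.0932 = €2,264.76
Difference = |€2,490.71 − €2,264.76| = €225.95 ≈ €226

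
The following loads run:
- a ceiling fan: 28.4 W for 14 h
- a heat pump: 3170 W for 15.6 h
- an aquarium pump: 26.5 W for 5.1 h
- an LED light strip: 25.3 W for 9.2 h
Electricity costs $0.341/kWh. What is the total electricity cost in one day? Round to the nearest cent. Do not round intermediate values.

$17.12

ceiling fan: 28.4 W × 14 h = 398 Wh = 0.3976 kWh
heat pump: 3170 W × 15.6 h = 49,452 Wh = 49.45 kWh
aquarium pump: 26.5 W × 5.1 h = 135 Wh = 0.1351 kWh
LED light strip: 25.3 W × 9.2 h = 233 Wh = 0.2328 kWh
Total energy = 0.3976 + 49.45 + 0.1351 + 0.2328 = 50.22 kWh
Cost = 50.22 kWh × $0.341 = $17.12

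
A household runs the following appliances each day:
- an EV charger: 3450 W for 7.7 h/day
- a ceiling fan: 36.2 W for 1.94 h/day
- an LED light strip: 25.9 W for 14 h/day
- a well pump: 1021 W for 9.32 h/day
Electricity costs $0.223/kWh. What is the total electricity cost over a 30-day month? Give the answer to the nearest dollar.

$244

EV charger: 3450 W × 7.7 h × 30 d = 796,950 Wh = 797 kWh
ceiling fan: 36.2 W × 1.94 h × 30 d = 2,107 Wh = 2.107 kWh
LED light strip: 25.9 W × 14 h × 30 d = 10,878 Wh = 10.88 kWh
well pump: 1021 W × 9.32 h × 30 d = 285,472 Wh = 285.5 kWh
Total energy = 797 + 2.107 + 10.88 + 285.5 = 1,095 kWh
Cost = 1,095 kWh × $0.223 = $244.28 ≈ $244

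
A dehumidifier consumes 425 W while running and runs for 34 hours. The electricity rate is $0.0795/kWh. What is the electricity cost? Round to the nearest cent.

Energy = 425 W × 34 h = 14,450 Wh = 14.45 kWh
Cost = 14.45 kWh × $0.0795/kWh = $1.15

$1.15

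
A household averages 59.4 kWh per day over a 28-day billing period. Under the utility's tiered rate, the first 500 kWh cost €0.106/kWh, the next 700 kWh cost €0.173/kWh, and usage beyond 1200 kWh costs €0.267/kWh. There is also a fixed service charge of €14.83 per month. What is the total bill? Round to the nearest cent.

€312.60

Usage = 59.4 kWh/day × 28 days = 1663.2 kWh
First 500 kWh × €0.106 = €53.00
Next 700 kWh × €0.173 = €121.10
Remaining 463.2 kWh × €0.267 = €123.67
Energy charge = €297.77; + service €14.83 = €312.60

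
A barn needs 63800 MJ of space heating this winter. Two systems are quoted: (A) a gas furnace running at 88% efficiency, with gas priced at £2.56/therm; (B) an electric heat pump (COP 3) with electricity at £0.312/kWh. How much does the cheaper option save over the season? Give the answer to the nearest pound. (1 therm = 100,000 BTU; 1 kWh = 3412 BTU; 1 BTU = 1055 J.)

Heat load = 63800 MJ = 63,800,000,000 J / 1055 = 60,473,934 BTU
Gas: input = 60,473,934 / 0.88 = 68,720,379 BTU = 687.2 therm → 687.2 × £2.56 = £1,759.24
Heat pump: 60,473,934 BTU / 3412 = 17,720 kWh heat; / 3 = 5,908 kWh in → × £0.312 = £1,843.29
Difference = |£1,759.24 − £1,843.29| = £84.04 ≈ £84

£84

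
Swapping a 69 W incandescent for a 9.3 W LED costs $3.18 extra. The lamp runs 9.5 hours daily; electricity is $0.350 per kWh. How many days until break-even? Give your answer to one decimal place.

Power saved = 69 − 9.3 = 59.7 W
Daily energy saved = 59.7 W × 9.5 h = 567.1 Wh = 0.56715 kWh
Daily savings = 0.56715 × $0.350 = $0.1985
Payback = $3.18 / $0.1985 per day = 16.02 days

16.0 days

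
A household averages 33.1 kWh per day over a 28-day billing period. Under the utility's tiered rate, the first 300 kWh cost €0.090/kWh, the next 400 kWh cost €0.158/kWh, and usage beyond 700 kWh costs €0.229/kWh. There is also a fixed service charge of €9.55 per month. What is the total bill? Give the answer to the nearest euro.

Usage = 33.1 kWh/day × 28 days = 926.8 kWh
First 300 kWh × €0.090 = €27.00
Next 400 kWh × €0.158 = €63.20
Remaining 226.8 kWh × €0.229 = €51.94
Energy charge = €142.14; + service €9.55 = €151.69 ≈ €152

€152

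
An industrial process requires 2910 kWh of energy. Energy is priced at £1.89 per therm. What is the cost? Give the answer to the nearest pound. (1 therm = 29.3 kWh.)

2910 kWh × (0.03413 therm/kWh) = 99.32 therm
Cost = 99.32 therm × £1.89/therm = £187.71 ≈ £188

£188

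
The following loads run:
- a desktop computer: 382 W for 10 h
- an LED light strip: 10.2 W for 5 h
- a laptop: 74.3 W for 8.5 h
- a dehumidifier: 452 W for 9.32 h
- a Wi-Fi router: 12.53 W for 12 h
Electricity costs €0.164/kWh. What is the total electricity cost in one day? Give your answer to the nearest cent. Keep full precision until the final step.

€1.45

desktop computer: 382 W × 10 h = 3,820 Wh = 3.82 kWh
LED light strip: 10.2 W × 5 h = 51 Wh = 0.051 kWh
laptop: 74.3 W × 8.5 h = 632 Wh = 0.6315 kWh
dehumidifier: 452 W × 9.32 h = 4,213 Wh = 4.213 kWh
Wi-Fi router: 12.53 W × 12 h = 150 Wh = 0.1504 kWh
Total energy = 3.82 + 0.051 + 0.6315 + 4.213 + 0.1504 = 8.866 kWh
Cost = 8.866 kWh × €0.164 = €1.45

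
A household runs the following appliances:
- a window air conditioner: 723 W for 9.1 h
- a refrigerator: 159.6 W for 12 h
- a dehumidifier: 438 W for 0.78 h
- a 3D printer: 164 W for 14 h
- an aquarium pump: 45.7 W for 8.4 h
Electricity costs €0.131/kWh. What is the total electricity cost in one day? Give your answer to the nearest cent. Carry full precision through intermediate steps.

window air conditioner: 723 W × 9.1 h = 6,579 Wh = 6.579 kWh
refrigerator: 159.6 W × 12 h = 1,915 Wh = 1.915 kWh
dehumidifier: 438 W × 0.78 h = 342 Wh = 0.3416 kWh
3D printer: 164 W × 14 h = 2,296 Wh = 2.296 kWh
aquarium pump: 45.7 W × 8.4 h = 384 Wh = 0.3839 kWh
Total energy = 6.579 + 1.915 + 0.3416 + 2.296 + 0.3839 = 11.52 kWh
Cost = 11.52 kWh × €0.131 = €1.51

€1.51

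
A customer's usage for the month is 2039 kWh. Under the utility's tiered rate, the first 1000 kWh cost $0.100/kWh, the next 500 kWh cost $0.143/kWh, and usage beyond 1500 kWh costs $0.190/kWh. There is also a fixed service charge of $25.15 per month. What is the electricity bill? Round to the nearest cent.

$299.06

First 1000 kWh × $0.100 = $100.00
Next 500 kWh × $0.143 = $71.50
Remaining 539 kWh × $0.190 = $102.41
Energy charge = $273.91; + service $25.15 = $299.06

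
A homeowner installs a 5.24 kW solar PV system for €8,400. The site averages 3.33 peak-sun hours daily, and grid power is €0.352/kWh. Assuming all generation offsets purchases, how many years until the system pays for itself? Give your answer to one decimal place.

Daily generation = 5.24 kW × 3.33 h = 17.45 kWh
Annual generation = 17.45 × 365 = 6369 kWh
Annual savings = 6369 × €0.352 = €2,241.87
Payback = €8,400 / €2,241.87 = 3.75 years

3.7 years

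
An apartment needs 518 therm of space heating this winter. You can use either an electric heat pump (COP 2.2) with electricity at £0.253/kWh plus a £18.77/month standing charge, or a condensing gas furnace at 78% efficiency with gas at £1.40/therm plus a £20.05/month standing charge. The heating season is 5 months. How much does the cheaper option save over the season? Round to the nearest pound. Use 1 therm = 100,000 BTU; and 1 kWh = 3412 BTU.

Heat load = 518 therm × 100,000 = 51,800,000 BTU
Gas: input = 51,800,000 / 0.780 = 66,410,256 BTU = 664.1 therm → 664.1 × £1.40 = £929.74; + 5 × £20.05 standing = £1,029.99
Heat pump: 51,800,000 BTU / 3412 = 15,180 kWh heat; / 2.2 = 6,901 kWh in → × £0.253 = £1,745.90; + 5 × £18.77 standing = £1,839.75
Difference = |£1,029.99 − £1,839.75| = £809.75 ≈ £810

£810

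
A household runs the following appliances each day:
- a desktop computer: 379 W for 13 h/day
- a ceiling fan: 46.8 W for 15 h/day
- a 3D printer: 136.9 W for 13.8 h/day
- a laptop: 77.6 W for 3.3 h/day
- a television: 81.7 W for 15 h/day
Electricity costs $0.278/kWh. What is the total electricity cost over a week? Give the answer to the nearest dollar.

desktop computer: 379 W × 13 h × 7 d = 34,489 Wh = 34.49 kWh
ceiling fan: 46.8 W × 15 h × 7 d = 4,914 Wh = 4.914 kWh
3D printer: 136.9 W × 13.8 h × 7 d = 13,225 Wh = 13.22 kWh
laptop: 77.6 W × 3.3 h × 7 d = 1,793 Wh = 1.793 kWh
television: 81.7 W × 15 h × 7 d = 8,578 Wh = 8.579 kWh
Total energy = 34.49 + 4.914 + 13.22 + 1.793 + 8.579 = 63 kWh
Cost = 63 kWh × $0.278 = $17.51 ≈ $18

$18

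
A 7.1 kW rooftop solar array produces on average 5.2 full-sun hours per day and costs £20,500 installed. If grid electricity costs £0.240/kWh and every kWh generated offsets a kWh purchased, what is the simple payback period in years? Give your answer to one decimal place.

Daily generation = 7.1 kW × 5.2 h = 36.92 kWh
Annual generation = 36.92 × 365 = 13476 kWh
Annual savings = 13476 × £0.240 = £3,234.19
Payback = £20,500 / £3,234.19 = 6.34 years

6.3 years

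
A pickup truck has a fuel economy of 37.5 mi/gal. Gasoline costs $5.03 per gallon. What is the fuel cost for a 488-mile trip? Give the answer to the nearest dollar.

$65

Fuel = 488 mi / 37.5 mpg = 13.01 gal
Cost = 13.01 gal × $5.03/gal = $65.46 ≈ $65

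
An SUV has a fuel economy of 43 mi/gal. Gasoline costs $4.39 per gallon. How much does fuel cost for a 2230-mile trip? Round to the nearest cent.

$227.67

Fuel = 2230 mi / 43 mpg = 51.86 gal
Cost = 51.86 gal × $4.39/gal = $227.67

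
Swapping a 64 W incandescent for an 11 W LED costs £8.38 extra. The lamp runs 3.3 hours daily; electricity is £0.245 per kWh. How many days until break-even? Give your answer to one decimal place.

195.6 days

Power saved = 64 − 11 = 53 W
Daily energy saved = 53 W × 3.3 h = 174.9 Wh = 0.1749 kWh
Daily savings = 0.1749 × £0.245 = £0.0429
Payback = £8.38 / £0.0429 per day = 195.6 days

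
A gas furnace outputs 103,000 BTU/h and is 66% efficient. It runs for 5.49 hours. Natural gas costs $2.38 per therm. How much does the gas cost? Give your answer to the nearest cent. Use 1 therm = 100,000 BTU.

$20.39

Heat delivered = 103,000 BTU/h × 5.49 h = 565,470 BTU
Gas input = 565,470 / 0.66 = 856,773 BTU
= 856,773 / 100,000 = 8.568 therm
Cost = 8.568 × $2.38/therm = $20.39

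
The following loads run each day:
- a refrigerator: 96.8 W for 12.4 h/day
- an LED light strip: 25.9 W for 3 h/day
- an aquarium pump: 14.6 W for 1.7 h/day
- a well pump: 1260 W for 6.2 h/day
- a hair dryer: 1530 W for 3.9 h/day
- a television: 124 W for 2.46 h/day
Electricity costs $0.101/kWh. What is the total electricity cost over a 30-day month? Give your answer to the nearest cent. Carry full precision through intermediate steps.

refrigerator: 96.8 W × 12.4 h × 30 d = 36,010 Wh = 36.01 kWh
LED light strip: 25.9 W × 3 h × 30 d = 2,331 Wh = 2.331 kWh
aquarium pump: 14.6 W × 1.7 h × 30 d = 745 Wh = 0.7446 kWh
well pump: 1260 W × 6.2 h × 30 d = 234,360 Wh = 234.4 kWh
hair dryer: 1530 W × 3.9 h × 30 d = 179,010 Wh = 179 kWh
television: 124 W × 2.46 h × 30 d = 9,151 Wh = 9.151 kWh
Total energy = 36.01 + 2.331 + 0.7446 + 234.4 + 179 + 9.151 = 461.6 kWh
Cost = 461.6 kWh × $0.101 = $46.62

$46.62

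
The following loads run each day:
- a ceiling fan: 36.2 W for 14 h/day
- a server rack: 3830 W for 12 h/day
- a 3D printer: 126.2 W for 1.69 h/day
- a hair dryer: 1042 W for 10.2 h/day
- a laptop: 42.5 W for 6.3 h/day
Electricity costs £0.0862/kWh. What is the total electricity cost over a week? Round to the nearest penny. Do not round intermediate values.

£34.74

ceiling fan: 36.2 W × 14 h × 7 d = 3,548 Wh = 3.548 kWh
server rack: 3830 W × 12 h × 7 d = 321,720 Wh = 321.7 kWh
3D printer: 126.2 W × 1.69 h × 7 d = 1,493 Wh = 1.493 kWh
hair dryer: 1042 W × 10.2 h × 7 d = 74,399 Wh = 74.4 kWh
laptop: 42.5 W × 6.3 h × 7 d = 1,874 Wh = 1.874 kWh
Total energy = 3.548 + 321.7 + 1.493 + 74.4 + 1.874 = 403 kWh
Cost = 403 kWh × £0.0862 = £34.74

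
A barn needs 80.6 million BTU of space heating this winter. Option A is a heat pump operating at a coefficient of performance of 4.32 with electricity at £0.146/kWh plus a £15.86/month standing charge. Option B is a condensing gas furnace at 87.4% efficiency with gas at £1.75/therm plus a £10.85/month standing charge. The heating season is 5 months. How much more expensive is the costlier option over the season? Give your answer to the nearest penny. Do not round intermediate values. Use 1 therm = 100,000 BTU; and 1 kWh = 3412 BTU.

£790.44

Heat load = 80.6 × 10⁶ BTU = 80,600,000 BTU
Gas: input = 80,600,000 / 0.874 = 92,219,680 BTU = 922.2 therm → 922.2 × £1.75 = £1,613.84; + 5 × £10.85 standing = £1,668.09
Heat pump: 80,600,000 BTU / 3412 = 23,620 kWh heat; / 4.32 = 5,468 kWh in → × £0.146 = £798.35; + 5 × £15.86 standing = £877.65
Difference = |£1,668.09 − £877.65| = £790.44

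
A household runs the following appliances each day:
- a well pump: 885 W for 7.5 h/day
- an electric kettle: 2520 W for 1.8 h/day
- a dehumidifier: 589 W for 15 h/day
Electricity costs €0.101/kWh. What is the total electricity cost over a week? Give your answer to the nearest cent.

well pump: 885 W × 7.5 h × 7 d = 46,462 Wh = 46.46 kWh
electric kettle: 2520 W × 1.8 h × 7 d = 31,752 Wh = 31.75 kWh
dehumidifier: 589 W × 15 h × 7 d = 61,845 Wh = 61.84 kWh
Total energy = 46.46 + 31.75 + 61.84 = 140.1 kWh
Cost = 140.1 kWh × €0.101 = €14.15

€14.15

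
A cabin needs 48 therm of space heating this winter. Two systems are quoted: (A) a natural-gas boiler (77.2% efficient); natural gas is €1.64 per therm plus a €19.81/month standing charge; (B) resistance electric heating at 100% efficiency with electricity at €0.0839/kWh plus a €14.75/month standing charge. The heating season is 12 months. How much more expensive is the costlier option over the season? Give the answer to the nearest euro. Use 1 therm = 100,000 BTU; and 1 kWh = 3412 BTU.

€45

Heat load = 48 therm × 100,000 = 4,800,000 BTU
Gas: input = 4,800,000 / 0.772 = 6,217,617 BTU = 62.18 therm → 62.18 × €1.64 = €101.97; + 12 × €19.81 standing = €339.69
Electric: 4,800,000 BTU / 3412 = 1,407 kWh → × €0.0839 = €118.03; + 12 × €14.75 standing = €295.03
Difference = |€339.69 − €295.03| = €44.66 ≈ €45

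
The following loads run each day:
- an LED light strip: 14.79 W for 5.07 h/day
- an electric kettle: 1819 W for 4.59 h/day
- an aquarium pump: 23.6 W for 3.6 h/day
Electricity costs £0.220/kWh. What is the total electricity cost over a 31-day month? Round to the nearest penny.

LED light strip: 14.79 W × 5.07 h × 31 d = 2,325 Wh = 2.325 kWh
electric kettle: 1819 W × 4.59 h × 31 d = 258,826 Wh = 258.8 kWh
aquarium pump: 23.6 W × 3.6 h × 31 d = 2,634 Wh = 2.634 kWh
Total energy = 2.325 + 258.8 + 2.634 = 263.8 kWh
Cost = 263.8 kWh × £0.220 = £58.03

£58.03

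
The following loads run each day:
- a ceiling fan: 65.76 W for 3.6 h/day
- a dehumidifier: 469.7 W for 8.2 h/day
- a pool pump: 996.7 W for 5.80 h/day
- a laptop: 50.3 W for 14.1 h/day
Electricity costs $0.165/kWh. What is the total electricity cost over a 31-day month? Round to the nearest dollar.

ceiling fan: 65.76 W × 3.6 h × 31 d = 7,339 Wh = 7.339 kWh
dehumidifier: 469.7 W × 8.2 h × 31 d = 119,398 Wh = 119.4 kWh
pool pump: 996.7 W × 5.80 h × 31 d = 179,207 Wh = 179.2 kWh
laptop: 50.3 W × 14.1 h × 31 d = 21,986 Wh = 21.99 kWh
Total energy = 7.339 + 119.4 + 179.2 + 21.99 = 327.9 kWh
Cost = 327.9 kWh × $0.165 = $54.11 ≈ $54

$54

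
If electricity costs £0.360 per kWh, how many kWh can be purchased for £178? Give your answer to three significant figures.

494 kWh

£178 / £0.360 per kWh = 494.4 kWh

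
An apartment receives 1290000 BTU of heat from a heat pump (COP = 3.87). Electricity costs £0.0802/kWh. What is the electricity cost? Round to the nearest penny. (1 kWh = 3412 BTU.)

£7.84

Heat delivered = 1,290,000 BTU / 3412 = 378.1 kWh
Electrical input = 378.1 kWh / 3.87 = 97.69 kWh
Cost = 97.69 × £0.0802/kWh = £7.84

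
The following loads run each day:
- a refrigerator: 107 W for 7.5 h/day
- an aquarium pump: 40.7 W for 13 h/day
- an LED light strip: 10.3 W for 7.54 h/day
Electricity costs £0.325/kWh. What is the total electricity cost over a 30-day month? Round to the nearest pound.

£14

refrigerator: 107 W × 7.5 h × 30 d = 24,075 Wh = 24.07 kWh
aquarium pump: 40.7 W × 13 h × 30 d = 15,873 Wh = 15.87 kWh
LED light strip: 10.3 W × 7.54 h × 30 d = 2,330 Wh = 2.33 kWh
Total energy = 24.07 + 15.87 + 2.33 = 42.28 kWh
Cost = 42.28 kWh × £0.325 = £13.74 ≈ £14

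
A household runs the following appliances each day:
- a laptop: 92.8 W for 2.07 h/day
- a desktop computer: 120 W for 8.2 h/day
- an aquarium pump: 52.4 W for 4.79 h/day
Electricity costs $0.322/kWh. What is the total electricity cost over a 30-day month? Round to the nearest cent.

laptop: 92.8 W × 2.07 h × 30 d = 5,763 Wh = 5.763 kWh
desktop computer: 120 W × 8.2 h × 30 d = 29,520 Wh = 29.52 kWh
aquarium pump: 52.4 W × 4.79 h × 30 d = 7,530 Wh = 7.53 kWh
Total energy = 5.763 + 29.52 + 7.53 = 42.81 kWh
Cost = 42.81 kWh × $0.322 = $13.79

$13.79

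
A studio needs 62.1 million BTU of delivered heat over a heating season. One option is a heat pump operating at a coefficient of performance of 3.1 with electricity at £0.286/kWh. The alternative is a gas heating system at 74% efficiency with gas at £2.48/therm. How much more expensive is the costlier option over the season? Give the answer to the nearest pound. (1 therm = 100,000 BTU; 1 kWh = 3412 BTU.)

£402

Heat load = 62.1 × 10⁶ BTU = 62,100,000 BTU
Gas: input = 62,100,000 / 0.740 = 83,918,919 BTU = 839.2 therm → 839.2 × £2.48 = £2,081.19
Heat pump: 62,100,000 BTU / 3412 = 18,200 kWh heat; / 3.1 = 5,871 kWh in → × £0.286 = £1,679.14
Difference = |£2,081.19 − £1,679.14| = £402.05 ≈ £402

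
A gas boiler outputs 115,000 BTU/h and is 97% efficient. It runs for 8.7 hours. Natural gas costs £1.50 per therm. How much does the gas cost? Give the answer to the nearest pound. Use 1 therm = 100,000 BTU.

£15

Heat delivered = 115,000 BTU/h × 8.7 h = 1,000,500 BTU
Gas input = 1,000,500 / 0.97 = 1,031,443 BTU
= 1,031,443 / 100,000 = 10.31 therm
Cost = 10.31 × £1.50/therm = £15.47 ≈ £15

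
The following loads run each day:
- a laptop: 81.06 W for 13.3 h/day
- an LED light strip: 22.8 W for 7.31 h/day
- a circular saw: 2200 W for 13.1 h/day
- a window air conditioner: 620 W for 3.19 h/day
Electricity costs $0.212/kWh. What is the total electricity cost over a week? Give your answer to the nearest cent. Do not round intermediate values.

laptop: 81.06 W × 13.3 h × 7 d = 7,547 Wh = 7.547 kWh
LED light strip: 22.8 W × 7.31 h × 7 d = 1,167 Wh = 1.167 kWh
circular saw: 2200 W × 13.1 h × 7 d = 201,740 Wh = 201.7 kWh
window air conditioner: 620 W × 3.19 h × 7 d = 13,845 Wh = 13.84 kWh
Total energy = 7.547 + 1.167 + 201.7 + 13.84 = 224.3 kWh
Cost = 224.3 kWh × $0.212 = $47.55

$47.55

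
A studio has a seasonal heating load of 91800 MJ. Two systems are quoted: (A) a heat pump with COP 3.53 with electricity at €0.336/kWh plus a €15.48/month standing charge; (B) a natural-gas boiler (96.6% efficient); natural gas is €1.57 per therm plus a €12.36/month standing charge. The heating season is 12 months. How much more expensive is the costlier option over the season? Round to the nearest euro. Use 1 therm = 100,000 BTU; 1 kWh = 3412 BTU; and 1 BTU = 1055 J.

Heat load = 91800 MJ = 91,800,000,000 J / 1055 = 87,014,218 BTU
Gas: input = 87,014,218 / 0.966 = 90,076,830 BTU = 900.8 therm → 900.8 × €1.57 = €1,414.21; + 12 × €12.36 standing = €1,562.53
Heat pump: 87,014,218 BTU / 3412 = 25,500 kWh heat; / 3.53 = 7,224 kWh in → × €0.336 = €2,427.42; + 12 × €15.48 standing = €2,613.18
Difference = |€1,562.53 − €2,613.18| = €1,050.66 ≈ €1051

€1051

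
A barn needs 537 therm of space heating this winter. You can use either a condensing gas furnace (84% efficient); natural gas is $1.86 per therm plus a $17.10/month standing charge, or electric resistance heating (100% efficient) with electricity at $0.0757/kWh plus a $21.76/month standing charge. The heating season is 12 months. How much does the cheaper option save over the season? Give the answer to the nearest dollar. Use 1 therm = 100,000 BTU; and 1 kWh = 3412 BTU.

Heat load = 537 therm × 100,000 = 53,700,000 BTU
Gas: input = 53,700,000 / 0.84 = 63,928,571 BTU = 639.3 therm → 639.3 × $1.86 = $1,189.07; + 12 × $17.10 standing = $1,394.27
Electric: 53,700,000 BTU / 3412 = 15,740 kWh → × $0.0757 = $1,191.41; + 12 × $21.76 standing = $1,452.53
Difference = |$1,394.27 − $1,452.53| = $58.26 ≈ $58

$58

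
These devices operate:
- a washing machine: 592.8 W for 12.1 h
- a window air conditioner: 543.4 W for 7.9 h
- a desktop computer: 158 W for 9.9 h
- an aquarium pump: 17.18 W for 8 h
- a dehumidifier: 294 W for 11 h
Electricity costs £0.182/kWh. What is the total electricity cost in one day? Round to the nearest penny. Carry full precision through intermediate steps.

£2.99

washing machine: 592.8 W × 12.1 h = 7,173 Wh = 7.173 kWh
window air conditioner: 543.4 W × 7.9 h = 4,293 Wh = 4.293 kWh
desktop computer: 158 W × 9.9 h = 1,564 Wh = 1.564 kWh
aquarium pump: 17.18 W × 8 h = 137 Wh = 0.1374 kWh
dehumidifier: 294 W × 11 h = 3,234 Wh = 3.234 kWh
Total energy = 7.173 + 4.293 + 1.564 + 0.1374 + 3.234 = 16.4 kWh
Cost = 16.4 kWh × £0.182 = £2.99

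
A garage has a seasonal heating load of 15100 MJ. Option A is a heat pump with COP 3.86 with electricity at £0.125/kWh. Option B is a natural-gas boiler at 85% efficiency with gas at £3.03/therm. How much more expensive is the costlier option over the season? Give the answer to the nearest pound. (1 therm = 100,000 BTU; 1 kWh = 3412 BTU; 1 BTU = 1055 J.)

£374

Heat load = 15100 MJ = 15,100,000,000 J / 1055 = 14,312,796 BTU
Gas: input = 14,312,796 / 0.85 = 16,838,584 BTU = 168.4 therm → 168.4 × £3.03 = £510.21
Heat pump: 14,312,796 BTU / 3412 = 4,195 kWh heat; / 3.86 = 1,087 kWh in → × £0.125 = £135.84
Difference = |£510.21 − £135.84| = £374.37 ≈ £374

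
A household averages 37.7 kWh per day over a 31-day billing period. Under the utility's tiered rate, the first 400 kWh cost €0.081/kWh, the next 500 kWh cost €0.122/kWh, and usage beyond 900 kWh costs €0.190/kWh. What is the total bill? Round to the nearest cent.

Usage = 37.7 kWh/day × 31 days = 1168.7 kWh
First 400 kWh × €0.081 = €32.40
Next 500 kWh × €0.122 = €61.00
Remaining 268.7 kWh × €0.190 = €51.05
Total = €144.45

€144.45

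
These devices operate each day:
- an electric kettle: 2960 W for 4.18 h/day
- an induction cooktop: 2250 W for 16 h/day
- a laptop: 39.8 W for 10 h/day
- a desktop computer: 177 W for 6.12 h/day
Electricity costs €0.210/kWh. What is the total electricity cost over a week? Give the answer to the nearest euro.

electric kettle: 2960 W × 4.18 h × 7 d = 86,610 Wh = 86.61 kWh
induction cooktop: 2250 W × 16 h × 7 d = 252,000 Wh = 252 kWh
laptop: 39.8 W × 10 h × 7 d = 2,786 Wh = 2.786 kWh
desktop computer: 177 W × 6.12 h × 7 d = 7,583 Wh = 7.583 kWh
Total energy = 86.61 + 252 + 2.786 + 7.583 = 349 kWh
Cost = 349 kWh × €0.210 = €73.29 ≈ €73

€73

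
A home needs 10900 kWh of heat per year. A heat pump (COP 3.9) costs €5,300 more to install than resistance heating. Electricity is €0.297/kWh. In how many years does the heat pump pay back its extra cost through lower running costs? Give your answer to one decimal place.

Resistance: 10900 kWh × €0.297 = €3,237.30/yr
Heat pump: 10900 / 3.9 = 2795 kWh in → × €0.297 = €830.08/yr
Annual savings = €2,407.22
Payback = €5,300 / €2,407.22 = 2.2 years

2.2 years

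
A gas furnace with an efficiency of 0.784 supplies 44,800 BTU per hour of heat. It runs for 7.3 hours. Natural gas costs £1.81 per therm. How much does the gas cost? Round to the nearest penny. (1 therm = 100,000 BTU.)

Heat delivered = 44,800 BTU/h × 7.3 h = 327,040 BTU
Gas input = 327,040 / 0.784 = 417,143 BTU
= 417,143 / 100,000 = 4.171 therm
Cost = 4.171 × £1.81/therm = £7.55

£7.55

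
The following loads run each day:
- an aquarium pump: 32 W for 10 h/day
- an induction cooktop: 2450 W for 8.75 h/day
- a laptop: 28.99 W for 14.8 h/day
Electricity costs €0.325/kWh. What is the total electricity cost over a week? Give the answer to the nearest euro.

€50

aquarium pump: 32 W × 10 h × 7 d = 2,240 Wh = 2.24 kWh
induction cooktop: 2450 W × 8.75 h × 7 d = 150,062 Wh = 150.1 kWh
laptop: 28.99 W × 14.8 h × 7 d = 3,003 Wh = 3.003 kWh
Total energy = 2.24 + 150.1 + 3.003 = 155.3 kWh
Cost = 155.3 kWh × €0.325 = €50.47 ≈ €50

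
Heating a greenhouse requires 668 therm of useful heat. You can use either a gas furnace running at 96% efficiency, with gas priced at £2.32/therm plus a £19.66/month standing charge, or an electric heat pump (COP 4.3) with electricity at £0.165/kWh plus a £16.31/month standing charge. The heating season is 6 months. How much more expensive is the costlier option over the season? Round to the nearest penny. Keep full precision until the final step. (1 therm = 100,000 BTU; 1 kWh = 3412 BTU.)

£883.19

Heat load = 668 therm × 100,000 = 66,800,000 BTU
Gas: input = 66,800,000 / 0.96 = 69,583,333 BTU = 695.8 therm → 695.8 × £2.32 = £1,614.33; + 6 × £19.66 standing = £1,732.29
Heat pump: 66,800,000 BTU / 3412 = 19,580 kWh heat; / 4.3 = 4,553 kWh in → × £0.165 = £751.25; + 6 × £16.31 standing = £849.11
Difference = |£1,732.29 − £849.11| = £883.19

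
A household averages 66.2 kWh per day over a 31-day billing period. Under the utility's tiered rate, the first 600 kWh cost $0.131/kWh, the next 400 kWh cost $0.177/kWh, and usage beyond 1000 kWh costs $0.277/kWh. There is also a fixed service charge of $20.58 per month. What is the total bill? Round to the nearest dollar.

$461

Usage = 66.2 kWh/day × 31 days = 2052.2 kWh
First 600 kWh × $0.131 = $78.60
Next 400 kWh × $0.177 = $70.80
Remaining 1052.2 kWh × $0.277 = $291.46
Energy charge = $440.86; + service $20.58 = $461.44 ≈ $461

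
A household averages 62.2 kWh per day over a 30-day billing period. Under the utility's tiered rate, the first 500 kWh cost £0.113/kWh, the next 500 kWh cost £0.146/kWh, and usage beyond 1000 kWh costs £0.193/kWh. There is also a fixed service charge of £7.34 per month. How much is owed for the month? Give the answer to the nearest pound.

Usage = 62.2 kWh/day × 30 days = 1866 kWh
First 500 kWh × £0.113 = £56.50
Next 500 kWh × £0.146 = £73.00
Remaining 866 kWh × £0.193 = £167.14
Energy charge = £296.64; + service £7.34 = £303.98 ≈ £304

£304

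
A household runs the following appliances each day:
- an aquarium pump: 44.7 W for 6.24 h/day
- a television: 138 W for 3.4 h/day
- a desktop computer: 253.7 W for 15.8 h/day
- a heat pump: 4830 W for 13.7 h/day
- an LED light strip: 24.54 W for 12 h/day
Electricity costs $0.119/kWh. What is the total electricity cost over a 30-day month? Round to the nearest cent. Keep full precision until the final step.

aquarium pump: 44.7 W × 6.24 h × 30 d = 8,368 Wh = 8.368 kWh
television: 138 W × 3.4 h × 30 d = 14,076 Wh = 14.08 kWh
desktop computer: 253.7 W × 15.8 h × 30 d = 120,254 Wh = 120.3 kWh
heat pump: 4830 W × 13.7 h × 30 d = 1,985,130 Wh = 1,985 kWh
LED light strip: 24.54 W × 12 h × 30 d = 8,834 Wh = 8.834 kWh
Total energy = 8.368 + 14.08 + 120.3 + 1,985 + 8.834 = 2,137 kWh
Cost = 2,137 kWh × $0.119 = $254.26

$254.26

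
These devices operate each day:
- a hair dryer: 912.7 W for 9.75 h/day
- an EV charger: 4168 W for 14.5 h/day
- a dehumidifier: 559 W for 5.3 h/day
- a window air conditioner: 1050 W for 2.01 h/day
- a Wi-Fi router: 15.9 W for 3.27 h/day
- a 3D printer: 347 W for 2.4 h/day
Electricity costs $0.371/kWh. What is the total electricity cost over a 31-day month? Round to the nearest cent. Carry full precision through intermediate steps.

$865.94

hair dryer: 912.7 W × 9.75 h × 31 d = 275,864 Wh = 275.9 kWh
EV charger: 4168 W × 14.5 h × 31 d = 1,873,516 Wh = 1,874 kWh
dehumidifier: 559 W × 5.3 h × 31 d = 91,844 Wh = 91.84 kWh
window air conditioner: 1050 W × 2.01 h × 31 d = 65,426 Wh = 65.43 kWh
Wi-Fi router: 15.9 W × 3.27 h × 31 d = 1,612 Wh = 1.612 kWh
3D printer: 347 W × 2.4 h × 31 d = 25,817 Wh = 25.82 kWh
Total energy = 275.9 + 1,874 + 91.84 + 65.43 + 1.612 + 25.82 = 2,334 kWh
Cost = 2,334 kWh × $0.371 = $865.94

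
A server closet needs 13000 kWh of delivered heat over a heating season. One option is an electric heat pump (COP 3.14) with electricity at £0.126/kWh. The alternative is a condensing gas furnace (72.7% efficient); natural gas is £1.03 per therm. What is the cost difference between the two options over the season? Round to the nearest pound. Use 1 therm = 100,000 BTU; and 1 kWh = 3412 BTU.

Heat load = 13000 kWh × 3412 = 44,356,000 BTU
Gas: input = 44,356,000 / 0.727 = 61,012,380 BTU = 610.1 therm → 610.1 × £1.03 = £628.43
Heat pump: 44,356,000 BTU / 3412 = 13,000 kWh heat; / 3.14 = 4,140 kWh in → × £0.126 = £521.66
Difference = |£628.43 − £521.66| = £106.77 ≈ £107

£107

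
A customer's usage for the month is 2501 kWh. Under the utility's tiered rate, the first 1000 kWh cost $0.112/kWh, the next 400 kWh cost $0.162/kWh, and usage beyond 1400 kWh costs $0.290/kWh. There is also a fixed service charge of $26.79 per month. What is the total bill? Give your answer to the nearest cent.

First 1000 kWh × $0.112 = $112.00
Next 400 kWh × $0.162 = $64.80
Remaining 1101 kWh × $0.290 = $319.29
Energy charge = $496.09; + service $26.79 = $522.88

$522.88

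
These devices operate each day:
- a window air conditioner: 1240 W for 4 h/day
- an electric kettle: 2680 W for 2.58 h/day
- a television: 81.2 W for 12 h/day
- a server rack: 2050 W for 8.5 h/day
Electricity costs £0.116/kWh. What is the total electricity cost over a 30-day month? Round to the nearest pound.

window air conditioner: 1240 W × 4 h × 30 d = 148,800 Wh = 148.8 kWh
electric kettle: 2680 W × 2.58 h × 30 d = 207,432 Wh = 207.4 kWh
television: 81.2 W × 12 h × 30 d = 29,232 Wh = 29.23 kWh
server rack: 2050 W × 8.5 h × 30 d = 522,750 Wh = 522.8 kWh
Total energy = 148.8 + 207.4 + 29.23 + 522.8 = 908.2 kWh
Cost = 908.2 kWh × £0.116 = £105.35 ≈ £105

£105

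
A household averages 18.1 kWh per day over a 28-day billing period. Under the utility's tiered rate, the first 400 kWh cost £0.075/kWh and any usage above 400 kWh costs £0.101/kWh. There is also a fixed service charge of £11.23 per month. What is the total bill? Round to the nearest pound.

Usage = 18.1 kWh/day × 28 days = 506.8 kWh
First 400 kWh × £0.075 = £30.00
Remaining 106.8 kWh × £0.101 = £10.79
Energy charge = £40.79; + service £11.23 = £52.02 ≈ £52

£52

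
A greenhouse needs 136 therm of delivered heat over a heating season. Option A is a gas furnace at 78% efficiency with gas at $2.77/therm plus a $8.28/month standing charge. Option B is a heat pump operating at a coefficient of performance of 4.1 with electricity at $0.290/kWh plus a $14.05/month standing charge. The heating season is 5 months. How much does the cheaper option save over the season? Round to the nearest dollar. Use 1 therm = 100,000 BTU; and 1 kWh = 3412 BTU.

$172

Heat load = 136 therm × 100,000 = 13,600,000 BTU
Gas: input = 13,600,000 / 0.78 = 17,435,897 BTU = 174.4 therm → 174.4 × $2.77 = $482.97; + 5 × $8.28 standing = $524.37
Heat pump: 13,600,000 BTU / 3412 = 3,986 kWh heat; / 4.1 = 972.2 kWh in → × $0.290 = $281.93; + 5 × $14.05 standing = $352.18
Difference = |$524.37 − $352.18| = $172.19 ≈ $172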